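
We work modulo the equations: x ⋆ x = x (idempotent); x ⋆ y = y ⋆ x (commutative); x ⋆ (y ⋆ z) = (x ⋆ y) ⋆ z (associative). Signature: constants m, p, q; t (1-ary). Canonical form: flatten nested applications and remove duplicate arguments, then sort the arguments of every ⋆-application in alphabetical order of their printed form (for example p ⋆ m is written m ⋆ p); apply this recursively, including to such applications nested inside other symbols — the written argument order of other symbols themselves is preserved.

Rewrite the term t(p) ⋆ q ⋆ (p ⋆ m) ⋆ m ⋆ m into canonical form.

Answer: m ⋆ p ⋆ q ⋆ t(p)

Derivation:
Merge nested applications:  t(p) ⋆ q ⋆ p ⋆ m ⋆ m ⋆ m
Deduplicate:  drop duplicate m, m
Sort arguments:  m ⋆ p ⋆ q ⋆ t(p)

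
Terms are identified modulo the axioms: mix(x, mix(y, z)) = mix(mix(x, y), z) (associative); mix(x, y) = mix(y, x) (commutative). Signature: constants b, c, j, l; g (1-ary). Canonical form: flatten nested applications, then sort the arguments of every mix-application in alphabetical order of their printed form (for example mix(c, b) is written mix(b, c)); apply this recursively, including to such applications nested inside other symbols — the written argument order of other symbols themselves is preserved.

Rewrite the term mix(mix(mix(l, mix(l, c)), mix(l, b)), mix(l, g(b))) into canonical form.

Flatten:  mix(l, l, c, l, b, l, g(b))
Sort:  mix(b, c, g(b), l, l, l, l)

Answer: mix(b, c, g(b), l, l, l, l)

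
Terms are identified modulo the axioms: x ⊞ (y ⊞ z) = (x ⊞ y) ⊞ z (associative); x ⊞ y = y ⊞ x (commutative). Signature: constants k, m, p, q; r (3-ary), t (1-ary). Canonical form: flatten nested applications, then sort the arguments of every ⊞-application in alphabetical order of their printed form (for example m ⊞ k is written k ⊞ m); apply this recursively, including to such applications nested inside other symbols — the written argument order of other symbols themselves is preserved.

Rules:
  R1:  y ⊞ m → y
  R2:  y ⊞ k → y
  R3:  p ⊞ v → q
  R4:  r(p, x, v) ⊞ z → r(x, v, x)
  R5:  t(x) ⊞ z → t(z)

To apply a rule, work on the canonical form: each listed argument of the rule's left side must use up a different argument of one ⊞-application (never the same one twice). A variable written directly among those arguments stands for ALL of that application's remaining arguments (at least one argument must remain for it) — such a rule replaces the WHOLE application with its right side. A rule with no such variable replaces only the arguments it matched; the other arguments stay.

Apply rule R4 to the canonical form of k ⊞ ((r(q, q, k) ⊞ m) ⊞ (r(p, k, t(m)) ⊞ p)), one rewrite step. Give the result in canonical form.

Canonical form:  k ⊞ m ⊞ p ⊞ r(p, k, t(m)) ⊞ r(q, q, k)
Apply R4:  consuming r(p, k, t(m));  v := t(m), x := k, z := k ⊞ m ⊞ p ⊞ r(q, q, k)
Every leftover argument binds to the variable; the entire application is replaced.
New term:  r(k, t(m), k)

Answer: r(k, t(m), k)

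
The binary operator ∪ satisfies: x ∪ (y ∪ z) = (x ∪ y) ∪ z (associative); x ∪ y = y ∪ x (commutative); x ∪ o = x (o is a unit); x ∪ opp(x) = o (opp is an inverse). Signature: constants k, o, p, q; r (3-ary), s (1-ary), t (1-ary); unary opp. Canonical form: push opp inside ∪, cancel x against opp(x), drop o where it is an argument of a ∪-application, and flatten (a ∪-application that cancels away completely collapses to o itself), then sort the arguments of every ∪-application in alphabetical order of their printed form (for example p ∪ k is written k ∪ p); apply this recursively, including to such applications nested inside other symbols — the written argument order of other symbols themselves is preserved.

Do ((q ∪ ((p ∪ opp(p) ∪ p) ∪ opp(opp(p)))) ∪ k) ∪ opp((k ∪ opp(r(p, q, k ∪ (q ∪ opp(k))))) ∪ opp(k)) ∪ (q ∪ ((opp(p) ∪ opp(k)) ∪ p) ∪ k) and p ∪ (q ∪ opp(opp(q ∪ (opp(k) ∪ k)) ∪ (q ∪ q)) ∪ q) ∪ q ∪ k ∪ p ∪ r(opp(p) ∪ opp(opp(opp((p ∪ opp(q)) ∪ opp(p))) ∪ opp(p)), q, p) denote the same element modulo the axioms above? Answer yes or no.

Answer: no — k ∪ p ∪ p ∪ q ∪ q ∪ r(p, q, q) vs k ∪ p ∪ p ∪ q ∪ q ∪ r(q, q, p)

Derivation:
Left:  ((q ∪ ((p ∪ opp(p) ∪ p) ∪ opp(opp(p)))) ∪ k) ∪ opp((k ∪ opp(r(p, q, k ∪ (q ∪ opp(k))))) ∪ opp(k)) ∪ (q ∪ ((opp(p) ∪ opp(k)) ∪ p) ∪ k)
  Push opp inside:  distribute opp over ∪ and collapse double opp
  Collect terms:  q ∪ q ∪ p ∪ p ∪ k ∪ r(p, q, q)
  Sort arguments:  k ∪ p ∪ p ∪ q ∪ q ∪ r(p, q, q)
Right:  p ∪ (q ∪ opp(opp(q ∪ (opp(k) ∪ k)) ∪ (q ∪ q)) ∪ q) ∪ q ∪ k ∪ p ∪ r(opp(p) ∪ opp(opp(opp((p ∪ opp(q)) ∪ opp(p))) ∪ opp(p)), q, p)
  Push opp inside:  distribute opp over ∪ and collapse double opp
  Combine occurrences:  p ∪ p ∪ q ∪ q ∪ k ∪ r(q, q, p)
  Sort:  k ∪ p ∪ p ∪ q ∪ q ∪ r(q, q, p)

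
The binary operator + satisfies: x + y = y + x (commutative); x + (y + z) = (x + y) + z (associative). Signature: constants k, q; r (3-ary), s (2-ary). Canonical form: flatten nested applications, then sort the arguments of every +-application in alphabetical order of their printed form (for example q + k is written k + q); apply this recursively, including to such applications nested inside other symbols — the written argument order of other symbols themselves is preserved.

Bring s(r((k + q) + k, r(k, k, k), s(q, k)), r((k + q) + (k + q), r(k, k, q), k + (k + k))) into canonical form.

Work inside:  (k + q) + (k + q)
Un-nest:  k + q + k + q
Sort arguments:  k + k + q + q
Rebuild:  s(r(k + k + q, r(k, k, k), s(q, k)), r(k + k + q + q, r(k, k, q), k + k + k))

Answer: s(r(k + k + q, r(k, k, k), s(q, k)), r(k + k + q + q, r(k, k, q), k + k + k))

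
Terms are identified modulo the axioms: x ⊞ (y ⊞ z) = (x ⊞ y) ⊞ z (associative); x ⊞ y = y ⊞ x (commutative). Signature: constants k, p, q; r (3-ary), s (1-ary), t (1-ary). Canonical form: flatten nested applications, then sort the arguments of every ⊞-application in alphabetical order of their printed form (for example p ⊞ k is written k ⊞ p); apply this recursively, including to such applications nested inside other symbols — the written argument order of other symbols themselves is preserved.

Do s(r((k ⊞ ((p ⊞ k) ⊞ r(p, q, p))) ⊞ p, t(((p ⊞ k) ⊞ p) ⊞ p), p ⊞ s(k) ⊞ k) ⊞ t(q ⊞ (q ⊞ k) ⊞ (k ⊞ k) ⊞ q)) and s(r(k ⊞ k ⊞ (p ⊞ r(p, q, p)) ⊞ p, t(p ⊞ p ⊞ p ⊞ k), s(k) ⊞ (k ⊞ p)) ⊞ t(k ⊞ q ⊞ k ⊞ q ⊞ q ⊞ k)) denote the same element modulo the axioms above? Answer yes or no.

Answer: yes — both canonical forms are s(r(k ⊞ k ⊞ p ⊞ p ⊞ r(p, q, p), t(k ⊞ p ⊞ p ⊞ p), k ⊞ p ⊞ s(k)) ⊞ t(k ⊞ k ⊞ k ⊞ q ⊞ q ⊞ q))

Derivation:
Left:  s(r((k ⊞ ((p ⊞ k) ⊞ r(p, q, p))) ⊞ p, t(((p ⊞ k) ⊞ p) ⊞ p), p ⊞ s(k) ⊞ k) ⊞ t(q ⊞ (q ⊞ k) ⊞ (k ⊞ k) ⊞ q))
  Descend into:  r((k ⊞ ((p ⊞ k) ⊞ r(p, q, p))) ⊞ p, t(((p ⊞ k) ⊞ p) ⊞ p), p ⊞ s(k) ⊞ k) ⊞ t(q ⊞ (q ⊞ k) ⊞ (k ⊞ k) ⊞ q)
  Canonicalize subterm:  r((k ⊞ ((p ⊞ k) ⊞ r(p, q, p))) ⊞ p, t(((p ⊞ k) ⊞ p) ⊞ p), p ⊞ s(k) ⊞ k)  →  r(k ⊞ k ⊞ p ⊞ p ⊞ r(p, q, p), t(k ⊞ p ⊞ p ⊞ p), k ⊞ p ⊞ s(k))
  Canonicalize subterm:  t(q ⊞ (q ⊞ k) ⊞ (k ⊞ k) ⊞ q)  →  t(k ⊞ k ⊞ k ⊞ q ⊞ q ⊞ q)
  Sort:  r(k ⊞ k ⊞ p ⊞ p ⊞ r(p, q, p), t(k ⊞ p ⊞ p ⊞ p), k ⊞ p ⊞ s(k)) ⊞ t(k ⊞ k ⊞ k ⊞ q ⊞ q ⊞ q)
  Reassemble:  s(r(k ⊞ k ⊞ p ⊞ p ⊞ r(p, q, p), t(k ⊞ p ⊞ p ⊞ p), k ⊞ p ⊞ s(k)) ⊞ t(k ⊞ k ⊞ k ⊞ q ⊞ q ⊞ q))
Right:  s(r(k ⊞ k ⊞ (p ⊞ r(p, q, p)) ⊞ p, t(p ⊞ p ⊞ p ⊞ k), s(k) ⊞ (k ⊞ p)) ⊞ t(k ⊞ q ⊞ k ⊞ q ⊞ q ⊞ k))
  Focus inside:  r(k ⊞ k ⊞ (p ⊞ r(p, q, p)) ⊞ p, t(p ⊞ p ⊞ p ⊞ k), s(k) ⊞ (k ⊞ p)) ⊞ t(k ⊞ q ⊞ k ⊞ q ⊞ q ⊞ k)
  Simplify inside:  r(k ⊞ k ⊞ (p ⊞ r(p, q, p)) ⊞ p, t(p ⊞ p ⊞ p ⊞ k), s(k) ⊞ (k ⊞ p))  →  r(k ⊞ k ⊞ p ⊞ p ⊞ r(p, q, p), t(k ⊞ p ⊞ p ⊞ p), k ⊞ p ⊞ s(k))
  Canonicalize subterm:  t(k ⊞ q ⊞ k ⊞ q ⊞ q ⊞ k)  →  t(k ⊞ k ⊞ k ⊞ q ⊞ q ⊞ q)
  Order the arguments:  r(k ⊞ k ⊞ p ⊞ p ⊞ r(p, q, p), t(k ⊞ p ⊞ p ⊞ p), k ⊞ p ⊞ s(k)) ⊞ t(k ⊞ k ⊞ k ⊞ q ⊞ q ⊞ q)
  Reassemble:  s(r(k ⊞ k ⊞ p ⊞ p ⊞ r(p, q, p), t(k ⊞ p ⊞ p ⊞ p), k ⊞ p ⊞ s(k)) ⊞ t(k ⊞ k ⊞ k ⊞ q ⊞ q ⊞ q))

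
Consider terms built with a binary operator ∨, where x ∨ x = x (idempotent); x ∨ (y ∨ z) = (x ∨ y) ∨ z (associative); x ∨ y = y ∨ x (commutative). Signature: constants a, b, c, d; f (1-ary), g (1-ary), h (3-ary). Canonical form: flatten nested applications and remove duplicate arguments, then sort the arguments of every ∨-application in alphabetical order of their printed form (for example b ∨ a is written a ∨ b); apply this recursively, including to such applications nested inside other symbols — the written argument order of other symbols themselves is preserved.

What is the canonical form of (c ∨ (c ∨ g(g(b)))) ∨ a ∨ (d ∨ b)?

Answer: a ∨ b ∨ c ∨ d ∨ g(g(b))

Derivation:
Merge nested applications:  c ∨ c ∨ g(g(b)) ∨ a ∨ d ∨ b
Deduplicate:  drop duplicate c
Order the arguments:  a ∨ b ∨ c ∨ d ∨ g(g(b))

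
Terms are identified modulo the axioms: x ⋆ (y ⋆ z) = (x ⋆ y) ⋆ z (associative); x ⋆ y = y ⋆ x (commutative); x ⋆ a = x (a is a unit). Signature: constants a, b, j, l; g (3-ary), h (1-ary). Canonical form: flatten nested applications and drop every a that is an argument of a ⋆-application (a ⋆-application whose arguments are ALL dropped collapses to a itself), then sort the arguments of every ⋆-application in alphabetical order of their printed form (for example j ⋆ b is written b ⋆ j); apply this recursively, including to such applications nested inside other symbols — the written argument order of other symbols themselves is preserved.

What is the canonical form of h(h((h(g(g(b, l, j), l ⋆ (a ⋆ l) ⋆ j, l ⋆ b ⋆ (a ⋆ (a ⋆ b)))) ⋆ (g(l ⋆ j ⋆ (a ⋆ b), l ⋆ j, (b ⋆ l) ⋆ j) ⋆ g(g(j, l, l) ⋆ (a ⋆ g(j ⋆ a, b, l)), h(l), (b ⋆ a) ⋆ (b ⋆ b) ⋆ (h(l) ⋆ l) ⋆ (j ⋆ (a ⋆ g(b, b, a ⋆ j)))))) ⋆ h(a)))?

Answer: h(h(g(b ⋆ j ⋆ l, j ⋆ l, b ⋆ j ⋆ l) ⋆ g(g(j, b, l) ⋆ g(j, l, l), h(l), b ⋆ b ⋆ b ⋆ g(b, b, j) ⋆ h(l) ⋆ j ⋆ l) ⋆ h(a) ⋆ h(g(g(b, l, j), j ⋆ l ⋆ l, b ⋆ b ⋆ l))))

Derivation:
Focus inside:  (h(g(g(b, l, j), l ⋆ (a ⋆ l) ⋆ j, l ⋆ b ⋆ (a ⋆ (a ⋆ b)))) ⋆ (g(l ⋆ j ⋆ (a ⋆ b), l ⋆ j, (b ⋆ l) ⋆ j) ⋆ g(g(j, l, l) ⋆ (a ⋆ g(j ⋆ a, b, l)), h(l), (b ⋆ a) ⋆ (b ⋆ b) ⋆ (h(l) ⋆ l) ⋆ (j ⋆ (a ⋆ g(b, b, a ⋆ j)))))) ⋆ h(a)
Flatten:  h(g(g(b, l, j), l ⋆ (a ⋆ l) ⋆ j, l ⋆ b ⋆ (a ⋆ (a ⋆ b)))) ⋆ g(l ⋆ j ⋆ (a ⋆ b), l ⋆ j, (b ⋆ l) ⋆ j) ⋆ g(g(j, l, l) ⋆ (a ⋆ g(j ⋆ a, b, l)), h(l), (b ⋆ a) ⋆ (b ⋆ b) ⋆ (h(l) ⋆ l) ⋆ (j ⋆ (a ⋆ g(b, b, a ⋆ j)))) ⋆ h(a)
Canonicalize subterm:  h(g(g(b, l, j), l ⋆ (a ⋆ l) ⋆ j, l ⋆ b ⋆ (a ⋆ (a ⋆ b))))  →  h(g(g(b, l, j), j ⋆ l ⋆ l, b ⋆ b ⋆ l))
Inside:  g(l ⋆ j ⋆ (a ⋆ b), l ⋆ j, (b ⋆ l) ⋆ j)  →  g(b ⋆ j ⋆ l, j ⋆ l, b ⋆ j ⋆ l)
Canonicalize subterm:  g(g(j, l, l) ⋆ (a ⋆ g(j ⋆ a, b, l)), h(l), (b ⋆ a) ⋆ (b ⋆ b) ⋆ (h(l) ⋆ l) ⋆ (j ⋆ (a ⋆ g(b, b, a ⋆ j))))  →  g(g(j, b, l) ⋆ g(j, l, l), h(l), b ⋆ b ⋆ b ⋆ g(b, b, j) ⋆ h(l) ⋆ j ⋆ l)
Order the arguments:  g(b ⋆ j ⋆ l, j ⋆ l, b ⋆ j ⋆ l) ⋆ g(g(j, b, l) ⋆ g(j, l, l), h(l), b ⋆ b ⋆ b ⋆ g(b, b, j) ⋆ h(l) ⋆ j ⋆ l) ⋆ h(a) ⋆ h(g(g(b, l, j), j ⋆ l ⋆ l, b ⋆ b ⋆ l))
Rebuild:  h(h(g(b ⋆ j ⋆ l, j ⋆ l, b ⋆ j ⋆ l) ⋆ g(g(j, b, l) ⋆ g(j, l, l), h(l), b ⋆ b ⋆ b ⋆ g(b, b, j) ⋆ h(l) ⋆ j ⋆ l) ⋆ h(a) ⋆ h(g(g(b, l, j), j ⋆ l ⋆ l, b ⋆ b ⋆ l))))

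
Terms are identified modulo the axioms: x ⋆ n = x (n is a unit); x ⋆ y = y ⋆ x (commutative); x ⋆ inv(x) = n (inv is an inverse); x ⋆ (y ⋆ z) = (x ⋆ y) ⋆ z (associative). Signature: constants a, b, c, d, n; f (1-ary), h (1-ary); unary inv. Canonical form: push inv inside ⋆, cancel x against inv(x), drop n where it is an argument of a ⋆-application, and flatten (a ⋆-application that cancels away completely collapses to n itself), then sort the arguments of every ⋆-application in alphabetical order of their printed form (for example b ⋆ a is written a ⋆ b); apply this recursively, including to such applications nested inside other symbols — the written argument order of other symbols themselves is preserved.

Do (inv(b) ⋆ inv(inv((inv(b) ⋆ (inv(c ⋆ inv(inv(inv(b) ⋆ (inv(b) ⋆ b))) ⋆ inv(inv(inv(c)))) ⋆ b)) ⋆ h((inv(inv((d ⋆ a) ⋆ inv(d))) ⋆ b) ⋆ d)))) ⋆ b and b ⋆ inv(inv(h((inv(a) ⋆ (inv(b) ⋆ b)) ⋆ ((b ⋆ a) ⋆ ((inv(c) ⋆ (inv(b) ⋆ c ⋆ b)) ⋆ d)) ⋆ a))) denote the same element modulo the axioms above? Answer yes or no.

Answer: yes — both canonical forms are b ⋆ h(a ⋆ b ⋆ d)

Derivation:
Left:  (inv(b) ⋆ inv(inv((inv(b) ⋆ (inv(c ⋆ inv(inv(inv(b) ⋆ (inv(b) ⋆ b))) ⋆ inv(inv(inv(c)))) ⋆ b)) ⋆ h((inv(inv((d ⋆ a) ⋆ inv(d))) ⋆ b) ⋆ d)))) ⋆ b
  Push inv inside:  distribute inv over ⋆ and collapse double inv
  Cancel inverse pairs:  c cancels
  Collect:  b ⋆ h(a ⋆ b ⋆ d)
Right:  b ⋆ inv(inv(h((inv(a) ⋆ (inv(b) ⋆ b)) ⋆ ((b ⋆ a) ⋆ ((inv(c) ⋆ (inv(b) ⋆ c ⋆ b)) ⋆ d)) ⋆ a)))
  Push inv inside:  distribute inv over ⋆ and collapse double inv
  Collect terms:  b ⋆ h(a ⋆ b ⋆ d)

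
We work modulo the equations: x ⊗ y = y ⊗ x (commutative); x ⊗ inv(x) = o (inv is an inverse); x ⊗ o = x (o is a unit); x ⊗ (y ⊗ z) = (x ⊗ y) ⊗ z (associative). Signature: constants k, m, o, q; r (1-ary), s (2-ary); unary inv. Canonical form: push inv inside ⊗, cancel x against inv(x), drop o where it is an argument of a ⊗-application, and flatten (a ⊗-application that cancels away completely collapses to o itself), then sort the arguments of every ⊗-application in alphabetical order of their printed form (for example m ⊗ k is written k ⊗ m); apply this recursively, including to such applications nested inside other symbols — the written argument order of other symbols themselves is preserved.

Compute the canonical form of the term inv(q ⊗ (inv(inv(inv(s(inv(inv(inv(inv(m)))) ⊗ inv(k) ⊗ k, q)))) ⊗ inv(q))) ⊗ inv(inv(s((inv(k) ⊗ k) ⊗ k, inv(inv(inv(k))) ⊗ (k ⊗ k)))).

Answer: s(k, k) ⊗ s(m, q)

Derivation:
Push inv inside:  distribute inv over ⊗ and collapse double inv
Cancel:  q cancels
Collect terms:  s(m, q) ⊗ s(k, k)
Sort:  s(k, k) ⊗ s(m, q)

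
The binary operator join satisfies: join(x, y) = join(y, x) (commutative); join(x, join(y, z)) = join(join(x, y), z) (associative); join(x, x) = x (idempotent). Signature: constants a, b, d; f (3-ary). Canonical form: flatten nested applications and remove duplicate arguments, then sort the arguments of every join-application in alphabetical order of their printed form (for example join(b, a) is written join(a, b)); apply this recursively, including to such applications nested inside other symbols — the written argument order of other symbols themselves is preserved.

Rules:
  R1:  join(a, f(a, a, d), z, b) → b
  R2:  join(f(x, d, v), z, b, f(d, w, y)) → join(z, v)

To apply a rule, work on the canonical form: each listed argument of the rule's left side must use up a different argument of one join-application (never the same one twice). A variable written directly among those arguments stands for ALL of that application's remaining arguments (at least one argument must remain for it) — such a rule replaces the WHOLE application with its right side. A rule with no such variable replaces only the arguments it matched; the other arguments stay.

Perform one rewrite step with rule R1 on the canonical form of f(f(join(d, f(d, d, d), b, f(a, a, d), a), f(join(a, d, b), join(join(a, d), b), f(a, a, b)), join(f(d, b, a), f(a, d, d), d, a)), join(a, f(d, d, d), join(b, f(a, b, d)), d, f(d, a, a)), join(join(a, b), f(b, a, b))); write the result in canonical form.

Canonical form:  f(f(join(a, b, d, f(a, a, d), f(d, d, d)), f(join(a, b, d), join(a, b, d), f(a, a, b)), join(a, d, f(a, d, d), f(d, b, a))), join(a, b, d, f(a, b, d), f(d, a, a), f(d, d, d)), join(a, b, f(b, a, b)))
Match R1:  consume a, b, f(a, a, d);  z := join(d, f(d, d, d))
The variable takes the whole remainder — replace the entire application.
New term:  f(f(b, f(join(a, b, d), join(a, b, d), f(a, a, b)), join(a, d, f(a, d, d), f(d, b, a))), join(a, b, d, f(a, b, d), f(d, a, a), f(d, d, d)), join(a, b, f(b, a, b)))

Answer: f(f(b, f(join(a, b, d), join(a, b, d), f(a, a, b)), join(a, d, f(a, d, d), f(d, b, a))), join(a, b, d, f(a, b, d), f(d, a, a), f(d, d, d)), join(a, b, f(b, a, b)))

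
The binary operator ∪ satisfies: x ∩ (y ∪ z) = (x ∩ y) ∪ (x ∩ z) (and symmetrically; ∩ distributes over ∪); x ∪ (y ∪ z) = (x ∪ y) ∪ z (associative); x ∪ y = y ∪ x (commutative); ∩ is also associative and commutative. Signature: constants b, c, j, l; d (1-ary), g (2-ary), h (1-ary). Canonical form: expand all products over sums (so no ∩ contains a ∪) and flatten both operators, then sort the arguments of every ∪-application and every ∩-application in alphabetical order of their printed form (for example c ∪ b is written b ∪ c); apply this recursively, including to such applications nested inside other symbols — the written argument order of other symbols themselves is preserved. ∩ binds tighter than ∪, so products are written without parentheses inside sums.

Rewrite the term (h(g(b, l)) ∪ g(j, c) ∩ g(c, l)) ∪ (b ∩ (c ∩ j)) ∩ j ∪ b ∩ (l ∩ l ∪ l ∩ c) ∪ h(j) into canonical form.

Distribute:  h(g(b, l)) ∪ g(c, l) ∩ g(j, c) ∪ b ∩ c ∩ j ∩ j ∪ b ∩ l ∩ l ∪ b ∩ c ∩ l ∪ h(j)
Order the arguments:  b ∩ c ∩ j ∩ j ∪ b ∩ c ∩ l ∪ b ∩ l ∩ l ∪ g(c, l) ∩ g(j, c) ∪ h(g(b, l)) ∪ h(j)

Answer: b ∩ c ∩ j ∩ j ∪ b ∩ c ∩ l ∪ b ∩ l ∩ l ∪ g(c, l) ∩ g(j, c) ∪ h(g(b, l)) ∪ h(j)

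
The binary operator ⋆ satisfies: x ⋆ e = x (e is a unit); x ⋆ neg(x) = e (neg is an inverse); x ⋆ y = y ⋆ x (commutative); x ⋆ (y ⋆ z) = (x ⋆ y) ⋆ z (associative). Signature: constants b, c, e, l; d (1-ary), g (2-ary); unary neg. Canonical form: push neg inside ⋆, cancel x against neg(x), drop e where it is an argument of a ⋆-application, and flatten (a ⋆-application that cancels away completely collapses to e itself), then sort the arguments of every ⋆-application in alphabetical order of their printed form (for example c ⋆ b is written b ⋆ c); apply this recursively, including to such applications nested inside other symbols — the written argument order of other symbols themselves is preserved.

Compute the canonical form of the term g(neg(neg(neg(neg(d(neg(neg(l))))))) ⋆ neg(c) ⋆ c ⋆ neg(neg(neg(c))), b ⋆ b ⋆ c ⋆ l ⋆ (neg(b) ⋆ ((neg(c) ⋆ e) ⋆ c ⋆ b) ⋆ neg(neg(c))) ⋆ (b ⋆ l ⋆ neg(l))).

Focus inside:  b ⋆ b ⋆ c ⋆ l ⋆ (neg(b) ⋆ ((neg(c) ⋆ e) ⋆ c ⋆ b) ⋆ neg(neg(c))) ⋆ (b ⋆ l ⋆ neg(l))
Push neg inside:  distribute neg over ⋆ and collapse double neg
Combine occurrences:  b ⋆ b ⋆ b ⋆ c ⋆ c ⋆ l
Put back:  g(d(l) ⋆ neg(c), b ⋆ b ⋆ b ⋆ c ⋆ c ⋆ l)

Answer: g(d(l) ⋆ neg(c), b ⋆ b ⋆ b ⋆ c ⋆ c ⋆ l)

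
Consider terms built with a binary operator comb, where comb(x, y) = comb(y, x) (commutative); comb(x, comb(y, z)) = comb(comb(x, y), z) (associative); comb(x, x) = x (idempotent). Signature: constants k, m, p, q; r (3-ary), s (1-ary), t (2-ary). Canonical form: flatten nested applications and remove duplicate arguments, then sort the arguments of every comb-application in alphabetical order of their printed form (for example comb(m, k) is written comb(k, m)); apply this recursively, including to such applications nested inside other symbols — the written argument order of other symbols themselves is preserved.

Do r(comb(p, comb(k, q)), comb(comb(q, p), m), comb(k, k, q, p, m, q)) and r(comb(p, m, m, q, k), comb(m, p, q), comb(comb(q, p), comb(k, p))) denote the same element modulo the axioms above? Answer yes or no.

Answer: no — r(comb(k, p, q), comb(m, p, q), comb(k, m, p, q)) vs r(comb(k, m, p, q), comb(m, p, q), comb(k, p, q))

Derivation:
Left:  r(comb(p, comb(k, q)), comb(comb(q, p), m), comb(k, k, q, p, m, q))
  Descend into:  comb(k, k, q, p, m, q)
  Drop duplicates:  drop duplicate k, q
  Sort arguments:  comb(k, m, p, q)
  Put back:  r(comb(k, p, q), comb(m, p, q), comb(k, m, p, q))
Right:  r(comb(p, m, m, q, k), comb(m, p, q), comb(comb(q, p), comb(k, p)))
  Work inside:  comb(comb(q, p), comb(k, p))
  Flatten:  comb(q, p, k, p)
  Idempotence:  drop duplicate p
  Order the arguments:  comb(k, p, q)
  Put back:  r(comb(k, m, p, q), comb(m, p, q), comb(k, p, q))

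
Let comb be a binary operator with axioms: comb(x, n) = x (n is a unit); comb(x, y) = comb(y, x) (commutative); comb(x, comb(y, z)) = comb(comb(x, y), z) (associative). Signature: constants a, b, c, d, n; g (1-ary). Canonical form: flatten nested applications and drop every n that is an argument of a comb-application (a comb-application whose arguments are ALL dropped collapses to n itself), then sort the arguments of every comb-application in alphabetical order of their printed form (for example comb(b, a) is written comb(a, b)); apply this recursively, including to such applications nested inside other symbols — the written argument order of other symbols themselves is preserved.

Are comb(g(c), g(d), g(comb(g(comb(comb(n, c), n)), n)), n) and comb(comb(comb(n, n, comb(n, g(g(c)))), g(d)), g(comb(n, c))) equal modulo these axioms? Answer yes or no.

Answer: yes — both canonical forms are comb(g(c), g(d), g(g(c)))

Derivation:
Left:  comb(g(c), g(d), g(comb(g(comb(comb(n, c), n)), n)), n)
  Inside:  g(comb(g(comb(comb(n, c), n)), n))  →  g(g(c))
  Units out:  drop n
  Order the arguments:  comb(g(c), g(d), g(g(c)))
Right:  comb(comb(comb(n, n, comb(n, g(g(c)))), g(d)), g(comb(n, c)))
  Flatten:  comb(n, n, n, g(g(c)), g(d), g(comb(n, c)))
  Simplify inside:  g(comb(n, c))  →  g(c)
  Units out:  drop n (×3)
  Sort:  comb(g(c), g(d), g(g(c)))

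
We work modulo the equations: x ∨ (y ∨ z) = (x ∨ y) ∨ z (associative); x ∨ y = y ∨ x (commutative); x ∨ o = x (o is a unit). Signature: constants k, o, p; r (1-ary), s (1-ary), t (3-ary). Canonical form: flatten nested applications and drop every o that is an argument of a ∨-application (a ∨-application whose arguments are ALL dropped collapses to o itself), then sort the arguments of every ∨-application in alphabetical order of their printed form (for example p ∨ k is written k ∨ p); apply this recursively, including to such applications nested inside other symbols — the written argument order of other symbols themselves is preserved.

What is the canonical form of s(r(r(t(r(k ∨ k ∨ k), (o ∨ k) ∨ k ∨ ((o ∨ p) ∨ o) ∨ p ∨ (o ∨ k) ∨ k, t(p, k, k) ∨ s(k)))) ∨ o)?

Descend into:  r(r(t(r(k ∨ k ∨ k), (o ∨ k) ∨ k ∨ ((o ∨ p) ∨ o) ∨ p ∨ (o ∨ k) ∨ k, t(p, k, k) ∨ s(k)))) ∨ o
Canonicalize subterm:  r(r(t(r(k ∨ k ∨ k), (o ∨ k) ∨ k ∨ ((o ∨ p) ∨ o) ∨ p ∨ (o ∨ k) ∨ k, t(p, k, k) ∨ s(k))))  →  r(r(t(r(k ∨ k ∨ k), k ∨ k ∨ k ∨ k ∨ p ∨ p, s(k) ∨ t(p, k, k))))
Unit:  drop o
Sort arguments:  r(r(t(r(k ∨ k ∨ k), k ∨ k ∨ k ∨ k ∨ p ∨ p, s(k) ∨ t(p, k, k))))
Reassemble:  s(r(r(t(r(k ∨ k ∨ k), k ∨ k ∨ k ∨ k ∨ p ∨ p, s(k) ∨ t(p, k, k)))))

Answer: s(r(r(t(r(k ∨ k ∨ k), k ∨ k ∨ k ∨ k ∨ p ∨ p, s(k) ∨ t(p, k, k)))))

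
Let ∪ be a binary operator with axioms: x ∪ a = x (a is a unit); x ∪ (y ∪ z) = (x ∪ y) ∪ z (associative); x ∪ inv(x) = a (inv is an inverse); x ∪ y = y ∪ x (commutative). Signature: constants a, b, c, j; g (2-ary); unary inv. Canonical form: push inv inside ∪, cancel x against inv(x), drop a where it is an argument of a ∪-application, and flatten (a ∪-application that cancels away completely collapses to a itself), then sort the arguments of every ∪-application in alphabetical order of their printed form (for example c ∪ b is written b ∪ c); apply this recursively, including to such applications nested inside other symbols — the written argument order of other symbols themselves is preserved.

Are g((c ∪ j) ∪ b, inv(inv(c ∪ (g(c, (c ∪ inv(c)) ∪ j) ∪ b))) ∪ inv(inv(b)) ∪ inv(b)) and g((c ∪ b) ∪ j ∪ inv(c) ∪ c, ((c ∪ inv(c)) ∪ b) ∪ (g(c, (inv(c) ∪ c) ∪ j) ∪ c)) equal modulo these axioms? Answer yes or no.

Answer: yes — both canonical forms are g(b ∪ c ∪ j, b ∪ c ∪ g(c, j))

Derivation:
Left:  g((c ∪ j) ∪ b, inv(inv(c ∪ (g(c, (c ∪ inv(c)) ∪ j) ∪ b))) ∪ inv(inv(b)) ∪ inv(b))
  Work inside:  inv(inv(c ∪ (g(c, (c ∪ inv(c)) ∪ j) ∪ b))) ∪ inv(inv(b)) ∪ inv(b)
  Push inv inside:  distribute inv over ∪ and collapse double inv
  Combine occurrences:  c ∪ g(c, j) ∪ b
  Sort arguments:  b ∪ c ∪ g(c, j)
  Put back:  g(b ∪ c ∪ j, b ∪ c ∪ g(c, j))
Right:  g((c ∪ b) ∪ j ∪ inv(c) ∪ c, ((c ∪ inv(c)) ∪ b) ∪ (g(c, (inv(c) ∪ c) ∪ j) ∪ c))
  Focus inside:  ((c ∪ inv(c)) ∪ b) ∪ (g(c, (inv(c) ∪ c) ∪ j) ∪ c)
  Collect:  c ∪ b ∪ g(c, j)
  Order the arguments:  b ∪ c ∪ g(c, j)
  Put back:  g(b ∪ c ∪ j, b ∪ c ∪ g(c, j))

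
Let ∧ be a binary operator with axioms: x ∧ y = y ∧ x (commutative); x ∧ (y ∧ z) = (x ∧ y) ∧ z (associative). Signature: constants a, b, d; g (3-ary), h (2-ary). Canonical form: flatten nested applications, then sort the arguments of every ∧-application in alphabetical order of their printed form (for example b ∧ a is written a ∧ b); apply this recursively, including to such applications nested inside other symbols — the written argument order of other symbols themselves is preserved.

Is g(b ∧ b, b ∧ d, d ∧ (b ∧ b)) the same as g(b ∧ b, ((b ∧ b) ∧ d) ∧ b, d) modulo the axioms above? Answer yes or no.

Left:  g(b ∧ b, b ∧ d, d ∧ (b ∧ b))
  Focus inside:  d ∧ (b ∧ b)
  Un-nest:  d ∧ b ∧ b
  Sort arguments:  b ∧ b ∧ d
  Reassemble:  g(b ∧ b, b ∧ d, b ∧ b ∧ d)
Right:  g(b ∧ b, ((b ∧ b) ∧ d) ∧ b, d)
  Focus inside:  ((b ∧ b) ∧ d) ∧ b
  Flatten:  b ∧ b ∧ d ∧ b
  Order the arguments:  b ∧ b ∧ b ∧ d
  Rebuild:  g(b ∧ b, b ∧ b ∧ b ∧ d, d)

Answer: no — g(b ∧ b, b ∧ d, b ∧ b ∧ d) vs g(b ∧ b, b ∧ b ∧ b ∧ d, d)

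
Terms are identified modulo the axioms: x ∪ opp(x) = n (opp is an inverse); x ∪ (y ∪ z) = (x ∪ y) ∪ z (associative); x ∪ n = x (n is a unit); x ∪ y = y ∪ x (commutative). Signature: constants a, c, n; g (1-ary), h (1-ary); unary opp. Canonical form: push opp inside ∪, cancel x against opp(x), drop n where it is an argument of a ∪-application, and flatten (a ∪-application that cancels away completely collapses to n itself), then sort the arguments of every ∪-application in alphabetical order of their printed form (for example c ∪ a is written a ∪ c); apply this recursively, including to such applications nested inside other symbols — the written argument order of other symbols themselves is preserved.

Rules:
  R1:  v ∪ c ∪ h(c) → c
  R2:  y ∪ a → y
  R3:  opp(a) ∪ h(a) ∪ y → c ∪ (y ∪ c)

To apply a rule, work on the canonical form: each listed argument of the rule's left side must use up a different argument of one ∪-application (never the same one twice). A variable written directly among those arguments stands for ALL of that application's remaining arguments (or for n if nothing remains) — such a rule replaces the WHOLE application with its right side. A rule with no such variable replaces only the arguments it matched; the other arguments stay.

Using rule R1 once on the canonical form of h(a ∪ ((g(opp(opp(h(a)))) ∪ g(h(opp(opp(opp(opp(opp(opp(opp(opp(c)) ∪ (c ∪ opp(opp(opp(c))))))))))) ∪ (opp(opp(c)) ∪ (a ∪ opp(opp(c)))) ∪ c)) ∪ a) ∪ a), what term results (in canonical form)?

Answer: h(a ∪ a ∪ a ∪ g(c) ∪ g(h(a)))

Derivation:
Canonical form:  h(a ∪ a ∪ a ∪ g(a ∪ c ∪ c ∪ c ∪ h(c)) ∪ g(h(a)))
R1 matches:  uses c, h(c);  v := a ∪ c ∪ c
The extension variable absorbs all remaining arguments, so the whole application is rewritten.
New term:  h(a ∪ a ∪ a ∪ g(c) ∪ g(h(a)))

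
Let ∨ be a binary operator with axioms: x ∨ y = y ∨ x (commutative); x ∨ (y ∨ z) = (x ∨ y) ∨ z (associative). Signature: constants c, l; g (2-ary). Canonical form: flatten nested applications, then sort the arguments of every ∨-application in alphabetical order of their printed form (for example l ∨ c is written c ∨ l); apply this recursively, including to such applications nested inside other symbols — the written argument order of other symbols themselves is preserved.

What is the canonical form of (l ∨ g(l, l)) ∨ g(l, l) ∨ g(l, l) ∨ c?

Answer: c ∨ g(l, l) ∨ g(l, l) ∨ g(l, l) ∨ l

Derivation:
Flatten:  l ∨ g(l, l) ∨ g(l, l) ∨ g(l, l) ∨ c
Sort:  c ∨ g(l, l) ∨ g(l, l) ∨ g(l, l) ∨ l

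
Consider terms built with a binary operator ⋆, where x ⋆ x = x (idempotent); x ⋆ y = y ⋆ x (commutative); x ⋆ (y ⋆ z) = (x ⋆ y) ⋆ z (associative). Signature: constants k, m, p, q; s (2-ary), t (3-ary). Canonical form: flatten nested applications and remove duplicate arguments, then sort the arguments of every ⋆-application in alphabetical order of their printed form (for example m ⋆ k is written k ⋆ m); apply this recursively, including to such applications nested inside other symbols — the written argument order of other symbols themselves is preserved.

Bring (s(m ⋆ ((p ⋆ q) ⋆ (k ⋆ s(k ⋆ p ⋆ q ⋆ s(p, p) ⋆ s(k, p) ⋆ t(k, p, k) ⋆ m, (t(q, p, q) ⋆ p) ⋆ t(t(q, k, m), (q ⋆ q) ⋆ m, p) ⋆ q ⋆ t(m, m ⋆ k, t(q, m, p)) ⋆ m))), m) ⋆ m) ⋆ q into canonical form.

Answer: m ⋆ q ⋆ s(k ⋆ m ⋆ p ⋆ q ⋆ s(k ⋆ m ⋆ p ⋆ q ⋆ s(k, p) ⋆ s(p, p) ⋆ t(k, p, k), m ⋆ p ⋆ q ⋆ t(m, k ⋆ m, t(q, m, p)) ⋆ t(q, p, q) ⋆ t(t(q, k, m), m ⋆ q, p)), m)

Derivation:
Un-nest:  s(m ⋆ ((p ⋆ q) ⋆ (k ⋆ s(k ⋆ p ⋆ q ⋆ s(p, p) ⋆ s(k, p) ⋆ t(k, p, k) ⋆ m, (t(q, p, q) ⋆ p) ⋆ t(t(q, k, m), (q ⋆ q) ⋆ m, p) ⋆ q ⋆ t(m, m ⋆ k, t(q, m, p)) ⋆ m))), m) ⋆ m ⋆ q
Inside:  s(m ⋆ ((p ⋆ q) ⋆ (k ⋆ s(k ⋆ p ⋆ q ⋆ s(p, p) ⋆ s(k, p) ⋆ t(k, p, k) ⋆ m, (t(q, p, q) ⋆ p) ⋆ t(t(q, k, m), (q ⋆ q) ⋆ m, p) ⋆ q ⋆ t(m, m ⋆ k, t(q, m, p)) ⋆ m))), m)  →  s(k ⋆ m ⋆ p ⋆ q ⋆ s(k ⋆ m ⋆ p ⋆ q ⋆ s(k, p) ⋆ s(p, p) ⋆ t(k, p, k), m ⋆ p ⋆ q ⋆ t(m, k ⋆ m, t(q, m, p)) ⋆ t(q, p, q) ⋆ t(t(q, k, m), m ⋆ q, p)), m)
Sort arguments:  m ⋆ q ⋆ s(k ⋆ m ⋆ p ⋆ q ⋆ s(k ⋆ m ⋆ p ⋆ q ⋆ s(k, p) ⋆ s(p, p) ⋆ t(k, p, k), m ⋆ p ⋆ q ⋆ t(m, k ⋆ m, t(q, m, p)) ⋆ t(q, p, q) ⋆ t(t(q, k, m), m ⋆ q, p)), m)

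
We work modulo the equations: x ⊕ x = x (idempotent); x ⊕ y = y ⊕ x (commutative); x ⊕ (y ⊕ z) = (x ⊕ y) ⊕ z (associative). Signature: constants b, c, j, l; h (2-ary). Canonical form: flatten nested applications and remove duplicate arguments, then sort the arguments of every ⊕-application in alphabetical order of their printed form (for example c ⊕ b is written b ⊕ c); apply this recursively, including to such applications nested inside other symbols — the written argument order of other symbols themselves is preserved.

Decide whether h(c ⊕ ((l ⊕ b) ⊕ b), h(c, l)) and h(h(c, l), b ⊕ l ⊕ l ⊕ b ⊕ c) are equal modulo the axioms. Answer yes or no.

Answer: no — h(b ⊕ c ⊕ l, h(c, l)) vs h(h(c, l), b ⊕ c ⊕ l)

Derivation:
Left:  h(c ⊕ ((l ⊕ b) ⊕ b), h(c, l))
  Descend into:  c ⊕ ((l ⊕ b) ⊕ b)
  Merge nested applications:  c ⊕ l ⊕ b ⊕ b
  Drop duplicates:  drop duplicate b
  Sort arguments:  b ⊕ c ⊕ l
  Put back:  h(b ⊕ c ⊕ l, h(c, l))
Right:  h(h(c, l), b ⊕ l ⊕ l ⊕ b ⊕ c)
  Work inside:  b ⊕ l ⊕ l ⊕ b ⊕ c
  Idempotence:  drop duplicate l, b
  Order the arguments:  b ⊕ c ⊕ l
  Put back:  h(h(c, l), b ⊕ c ⊕ l)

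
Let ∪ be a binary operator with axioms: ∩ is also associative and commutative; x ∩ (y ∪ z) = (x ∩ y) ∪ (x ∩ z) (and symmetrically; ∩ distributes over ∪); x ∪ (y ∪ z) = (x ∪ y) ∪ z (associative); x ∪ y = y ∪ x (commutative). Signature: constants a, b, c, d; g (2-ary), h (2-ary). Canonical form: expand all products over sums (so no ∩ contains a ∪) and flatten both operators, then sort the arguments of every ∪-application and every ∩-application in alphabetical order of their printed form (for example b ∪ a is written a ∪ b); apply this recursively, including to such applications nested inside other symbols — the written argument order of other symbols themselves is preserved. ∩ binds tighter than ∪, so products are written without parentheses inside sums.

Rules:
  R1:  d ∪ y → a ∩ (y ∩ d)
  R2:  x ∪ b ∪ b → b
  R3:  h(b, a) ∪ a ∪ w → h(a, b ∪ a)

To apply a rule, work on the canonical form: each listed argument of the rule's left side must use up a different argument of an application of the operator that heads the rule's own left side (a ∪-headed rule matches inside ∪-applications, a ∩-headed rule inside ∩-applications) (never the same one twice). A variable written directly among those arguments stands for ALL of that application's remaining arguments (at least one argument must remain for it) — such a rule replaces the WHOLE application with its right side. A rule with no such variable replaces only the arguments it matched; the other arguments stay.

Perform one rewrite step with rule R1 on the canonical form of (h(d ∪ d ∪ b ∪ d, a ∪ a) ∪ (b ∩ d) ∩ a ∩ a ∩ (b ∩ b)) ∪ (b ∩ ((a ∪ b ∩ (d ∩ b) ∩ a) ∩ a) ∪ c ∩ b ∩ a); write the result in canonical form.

Canonical form:  a ∩ a ∩ b ∪ a ∩ a ∩ b ∩ b ∩ b ∩ d ∪ a ∩ a ∩ b ∩ b ∩ b ∩ d ∪ a ∩ b ∩ c ∪ h(b ∪ d ∪ d ∪ d, a ∪ a)
Match R1:  consume d;  y := b ∪ d ∪ d
Every leftover argument binds to the variable; the entire application is replaced.
Giving:  a ∩ a ∩ b ∪ a ∩ a ∩ b ∩ b ∩ b ∩ d ∪ a ∩ a ∩ b ∩ b ∩ b ∩ d ∪ a ∩ b ∩ c ∪ h(a ∩ b ∩ d ∪ a ∩ d ∩ d ∪ a ∩ d ∩ d, a ∪ a)

Answer: a ∩ a ∩ b ∪ a ∩ a ∩ b ∩ b ∩ b ∩ d ∪ a ∩ a ∩ b ∩ b ∩ b ∩ d ∪ a ∩ b ∩ c ∪ h(a ∩ b ∩ d ∪ a ∩ d ∩ d ∪ a ∩ d ∩ d, a ∪ a)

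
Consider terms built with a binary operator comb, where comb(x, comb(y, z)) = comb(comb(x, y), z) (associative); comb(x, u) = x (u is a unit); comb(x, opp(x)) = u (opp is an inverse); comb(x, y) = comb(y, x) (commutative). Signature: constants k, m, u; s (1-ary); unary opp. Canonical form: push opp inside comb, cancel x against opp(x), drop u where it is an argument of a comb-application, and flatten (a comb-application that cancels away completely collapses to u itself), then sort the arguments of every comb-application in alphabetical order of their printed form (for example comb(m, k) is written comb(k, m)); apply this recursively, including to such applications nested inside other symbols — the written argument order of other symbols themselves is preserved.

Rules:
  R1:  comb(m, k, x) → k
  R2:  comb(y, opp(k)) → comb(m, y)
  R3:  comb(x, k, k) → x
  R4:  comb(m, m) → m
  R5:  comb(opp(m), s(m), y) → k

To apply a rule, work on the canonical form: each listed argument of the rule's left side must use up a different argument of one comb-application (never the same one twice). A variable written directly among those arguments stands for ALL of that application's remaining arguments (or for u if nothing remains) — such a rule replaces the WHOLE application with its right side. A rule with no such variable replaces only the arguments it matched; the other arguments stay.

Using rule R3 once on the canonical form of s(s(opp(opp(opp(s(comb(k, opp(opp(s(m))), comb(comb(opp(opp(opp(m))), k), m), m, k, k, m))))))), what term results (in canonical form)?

Canonical form:  s(s(opp(s(comb(k, k, k, k, m, m, s(m))))))
Apply R3:  consuming k, k;  x := comb(k, k, m, m, s(m))
Every leftover argument binds to the variable; the entire application is replaced.
New term:  s(s(opp(s(comb(k, k, m, m, s(m))))))

Answer: s(s(opp(s(comb(k, k, m, m, s(m))))))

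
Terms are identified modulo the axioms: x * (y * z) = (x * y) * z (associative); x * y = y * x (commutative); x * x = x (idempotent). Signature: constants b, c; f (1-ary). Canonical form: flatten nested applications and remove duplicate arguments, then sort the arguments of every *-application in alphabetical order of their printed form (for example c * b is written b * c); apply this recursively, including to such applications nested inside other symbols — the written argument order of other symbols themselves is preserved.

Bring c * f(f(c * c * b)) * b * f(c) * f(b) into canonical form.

Answer: b * c * f(b) * f(c) * f(f(b * c))

Derivation:
Inside:  f(f(c * c * b))  →  f(f(b * c))
Order the arguments:  b * c * f(b) * f(c) * f(f(b * c))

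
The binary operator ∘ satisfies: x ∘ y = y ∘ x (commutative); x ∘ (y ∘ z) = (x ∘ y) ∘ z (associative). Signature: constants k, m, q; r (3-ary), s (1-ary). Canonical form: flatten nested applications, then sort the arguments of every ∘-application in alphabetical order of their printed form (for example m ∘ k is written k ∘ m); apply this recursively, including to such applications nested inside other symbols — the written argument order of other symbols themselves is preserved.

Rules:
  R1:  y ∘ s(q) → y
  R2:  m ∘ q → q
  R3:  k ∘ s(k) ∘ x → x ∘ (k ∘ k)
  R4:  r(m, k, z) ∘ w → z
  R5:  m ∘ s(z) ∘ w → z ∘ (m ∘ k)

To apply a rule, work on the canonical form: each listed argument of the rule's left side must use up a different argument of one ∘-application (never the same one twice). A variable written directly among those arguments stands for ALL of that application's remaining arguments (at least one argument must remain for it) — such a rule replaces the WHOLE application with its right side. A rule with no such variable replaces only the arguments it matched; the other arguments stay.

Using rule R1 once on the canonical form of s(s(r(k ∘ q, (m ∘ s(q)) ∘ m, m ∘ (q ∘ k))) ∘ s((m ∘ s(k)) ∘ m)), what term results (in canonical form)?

Canonical form:  s(s(m ∘ m ∘ s(k)) ∘ s(r(k ∘ q, m ∘ m ∘ s(q), k ∘ m ∘ q)))
Match R1:  consume s(q);  y := m ∘ m
Every leftover argument binds to the variable; the entire application is replaced.
Giving:  s(s(m ∘ m ∘ s(k)) ∘ s(r(k ∘ q, m ∘ m, k ∘ m ∘ q)))

Answer: s(s(m ∘ m ∘ s(k)) ∘ s(r(k ∘ q, m ∘ m, k ∘ m ∘ q)))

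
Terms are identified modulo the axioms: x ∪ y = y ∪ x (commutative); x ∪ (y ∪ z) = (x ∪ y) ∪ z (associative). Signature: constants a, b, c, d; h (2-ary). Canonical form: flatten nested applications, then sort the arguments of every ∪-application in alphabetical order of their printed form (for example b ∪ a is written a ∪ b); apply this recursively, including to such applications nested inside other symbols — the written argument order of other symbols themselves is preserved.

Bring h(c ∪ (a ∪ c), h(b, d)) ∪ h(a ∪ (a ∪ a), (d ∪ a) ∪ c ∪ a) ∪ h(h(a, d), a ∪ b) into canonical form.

Answer: h(a ∪ a ∪ a, a ∪ a ∪ c ∪ d) ∪ h(a ∪ c ∪ c, h(b, d)) ∪ h(h(a, d), a ∪ b)

Derivation:
Simplify inside:  h(c ∪ (a ∪ c), h(b, d))  →  h(a ∪ c ∪ c, h(b, d))
Simplify inside:  h(a ∪ (a ∪ a), (d ∪ a) ∪ c ∪ a)  →  h(a ∪ a ∪ a, a ∪ a ∪ c ∪ d)
Order the arguments:  h(a ∪ a ∪ a, a ∪ a ∪ c ∪ d) ∪ h(a ∪ c ∪ c, h(b, d)) ∪ h(h(a, d), a ∪ b)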